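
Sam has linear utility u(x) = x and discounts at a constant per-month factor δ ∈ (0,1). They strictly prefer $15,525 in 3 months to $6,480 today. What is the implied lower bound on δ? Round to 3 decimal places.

The preference means 6480 < δ^3·15525.
Dividing by 15525: δ^3 > 0.41739. Both sides are positive, so the cube root keeps the direction.
δ > (6480/15525)^(1/3) ≈ 0.747.

δ > 0.747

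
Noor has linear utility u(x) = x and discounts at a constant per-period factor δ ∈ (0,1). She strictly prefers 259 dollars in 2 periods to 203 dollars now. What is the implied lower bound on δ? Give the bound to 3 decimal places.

Comparing present values: 203 < δ^2·259.
So δ^2 > 203/259 = 0.78378; taking the square root of both positive sides preserves the inequality.
δ > (203/259)^(1/2) ≈ 0.885.

δ > 0.885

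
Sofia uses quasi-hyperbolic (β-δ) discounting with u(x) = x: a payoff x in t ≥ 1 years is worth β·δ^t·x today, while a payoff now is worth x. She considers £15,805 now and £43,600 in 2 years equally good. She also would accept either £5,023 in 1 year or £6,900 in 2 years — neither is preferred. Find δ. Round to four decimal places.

From the later pair, β·δ^1·5023 = β·δ^2·6900; dividing through, δ = 5023/6900 = 0.72797.

δ ≈ 0.7280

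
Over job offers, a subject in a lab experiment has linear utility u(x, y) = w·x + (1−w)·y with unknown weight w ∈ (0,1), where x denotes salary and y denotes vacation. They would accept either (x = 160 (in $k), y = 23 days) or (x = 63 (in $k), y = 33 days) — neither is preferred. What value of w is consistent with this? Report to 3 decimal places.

w = 0.093

u(160,23) = u(63,33) means w·160 + (1−w)·23 = w·63 + (1−w)·33.
Rearranging, 97·w − 10·(1−w) = 0.
So w/(1−w) = 10/97 = 0.1031, giving w = 10/(97+10) = 0.093.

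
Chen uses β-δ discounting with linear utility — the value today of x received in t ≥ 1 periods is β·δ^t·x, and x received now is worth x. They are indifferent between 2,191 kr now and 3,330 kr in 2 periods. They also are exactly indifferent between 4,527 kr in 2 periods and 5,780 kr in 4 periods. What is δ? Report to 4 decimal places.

Both payoffs in the second observation are in the future, so β drops out: δ^2·4527 = δ^4·5780 ⇒ δ^2 = 4527/5780 = 0.78322, so δ = 0.88500.

δ ≈ 0.8850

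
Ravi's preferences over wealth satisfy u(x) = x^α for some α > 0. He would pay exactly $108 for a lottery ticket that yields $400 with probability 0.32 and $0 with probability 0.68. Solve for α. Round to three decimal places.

α ≈ 0.870

Since u(0) = 0, the lottery's EU is 0.32·400^α.
Equating: 108^α = 0.32·400^α, i.e. 0.2700^α = 0.32.
Taking logs: α·ln(108/400) = ln(0.32), so α = -1.139434 / -1.309333 ≈ 0.870.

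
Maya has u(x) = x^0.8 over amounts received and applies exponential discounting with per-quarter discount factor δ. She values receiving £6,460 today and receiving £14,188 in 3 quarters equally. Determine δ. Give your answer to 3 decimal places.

Equating discounted utilities: u(6460) = δ^3·u(14188) ⇒ δ^3 = u(6460)/u(14188).
With u(x) = x^0.8: δ^3 = 6460^0.8/14188^0.8 = (6460/14188)^0.8 = 0.53290.
Hence δ = (0.53290)^(1/3) = 0.81074.

δ ≈ 0.811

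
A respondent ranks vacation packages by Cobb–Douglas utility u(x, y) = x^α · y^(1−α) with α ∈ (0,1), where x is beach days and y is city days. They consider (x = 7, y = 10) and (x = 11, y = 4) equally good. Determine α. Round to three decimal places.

α ≈ 0.670

The Cobb–Douglas utilities coincide, so 7^α·10^(1−α) = 11^α·4^(1−α).
Rearrange to (7/11)^α = (4/10)^(1−α) and take logs: α·-0.451985 = (1−α)·-0.916291.
With A = -0.451985 and B = -0.916291: α·A = (1−α)·B, so α = B/(A+B) = -0.916291/-1.368276 ≈ 0.670.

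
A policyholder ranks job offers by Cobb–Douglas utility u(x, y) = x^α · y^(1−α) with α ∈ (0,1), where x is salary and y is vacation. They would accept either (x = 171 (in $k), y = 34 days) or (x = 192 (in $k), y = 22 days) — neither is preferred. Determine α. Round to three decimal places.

α ≈ 0.790

The Cobb–Douglas utilities coincide, so 171^α·34^(1−α) = 192^α·22^(1−α).
Rearrange to (171/192)^α = (22/34)^(1−α) and take logs: α·-0.115832 = (1−α)·-0.435318.
With A = -0.115832 and B = -0.435318: α·A = (1−α)·B, so α = B/(A+B) = -0.435318/-0.551150 ≈ 0.790.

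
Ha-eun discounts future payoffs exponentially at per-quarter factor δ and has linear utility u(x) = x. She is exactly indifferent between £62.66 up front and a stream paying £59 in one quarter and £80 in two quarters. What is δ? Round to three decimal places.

δ ≈ 0.590

The stream is worth 59δ + 80δ² today, so 59δ + 80δ² = 62.66.
Rearranged: 80δ² + 59δ − 62.66 = 0.
δ = (−59 + √(59² + 4·80·62.66)) / (2·80) = (−59 + √23532.20) / 160 ≈ 0.590.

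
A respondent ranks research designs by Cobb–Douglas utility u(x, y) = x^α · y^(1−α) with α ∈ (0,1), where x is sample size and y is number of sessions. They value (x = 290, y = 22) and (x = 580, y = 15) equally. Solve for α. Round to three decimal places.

The Cobb–Douglas utilities coincide, so 290^α·22^(1−α) = 580^α·15^(1−α).
(290/580)^α = (15/22)^(1−α); take logs: α·ln(290/580) = (1−α)·ln(15/22), i.e. α·-0.693147 = (1−α)·-0.382992.
With A = -0.693147 and B = -0.382992: α·A = (1−α)·B, so α = B/(A+B) = -0.382992/-1.076139 ≈ 0.356.

α ≈ 0.356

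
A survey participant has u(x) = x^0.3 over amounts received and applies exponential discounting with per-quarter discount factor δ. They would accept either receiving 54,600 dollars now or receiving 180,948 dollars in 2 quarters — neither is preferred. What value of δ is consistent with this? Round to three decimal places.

Equating discounted utilities: u(54600) = δ^2·u(180948) ⇒ δ^2 = u(54600)/u(180948).
Since u(x) = x^0.3, δ^2 = (54600/180948)^0.3 = 0.30174^0.3 = 0.69806.
Hence δ = (0.69806)^(1/2) = 0.83550.

δ ≈ 0.835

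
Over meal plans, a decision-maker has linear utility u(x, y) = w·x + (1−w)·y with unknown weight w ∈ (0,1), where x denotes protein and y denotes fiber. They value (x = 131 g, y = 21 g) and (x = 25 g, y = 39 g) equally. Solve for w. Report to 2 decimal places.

u(131,21) = u(25,39) means w·131 + (1−w)·21 = w·25 + (1−w)·39.
w·(131−25) = (1−w)·(39−21), i.e. w·106 = (1−w)·18.
The marginal rate of substitution is 18/106, so w = 18/(106+18) = 0.15.

w = 0.15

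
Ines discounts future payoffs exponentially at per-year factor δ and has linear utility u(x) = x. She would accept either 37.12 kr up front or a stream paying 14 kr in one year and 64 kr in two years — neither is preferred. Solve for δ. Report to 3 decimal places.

δ ≈ 0.660

The stream is worth 14δ + 64δ² today, so 14δ + 64δ² = 37.12.
That is, 64δ² + 14δ − 37.12 = 0, a quadratic in δ.
By the quadratic formula (taking the positive root), δ = (−14 + √9698.72) / 128 ≈ 0.660.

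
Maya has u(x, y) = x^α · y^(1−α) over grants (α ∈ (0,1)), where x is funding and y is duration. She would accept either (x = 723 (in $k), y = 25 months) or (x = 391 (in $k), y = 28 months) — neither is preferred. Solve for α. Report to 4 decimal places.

Set the two utilities equal: 723^α·25^(1−α) = 391^α·28^(1−α).
Rearrange to (723/391)^α = (28/25)^(1−α) and take logs: α·0.6147017 = (1−α)·0.1133287.
So α/(1−α) = (0.1133287)/(0.6147017) = 0.1843637, and α = 0.1843637/1.1843637 ≈ 0.1557.

α ≈ 0.1557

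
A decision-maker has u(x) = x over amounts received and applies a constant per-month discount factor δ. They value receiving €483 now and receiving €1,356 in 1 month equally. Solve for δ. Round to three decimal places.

The payoff in 1 month is discounted by δ, so u(483) = δ·u(1356) and δ = u(483)/u(1356).
With u(x) = x: δ = 483/1356 = 0.35619.

δ ≈ 0.356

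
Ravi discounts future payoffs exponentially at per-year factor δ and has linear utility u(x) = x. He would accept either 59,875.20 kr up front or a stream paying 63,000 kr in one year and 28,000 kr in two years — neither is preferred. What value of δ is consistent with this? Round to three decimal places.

δ ≈ 0.720

Equating present values: 59875.20 = 63000δ + 28000δ².
So 28000δ² + 63000δ − 59875.20 = 0.
The positive root is δ = [−63000 + √(63000² + 4·28000·59875.20)] / (2·28000) = (−63000 + 103320.000)/56000 ≈ 0.720.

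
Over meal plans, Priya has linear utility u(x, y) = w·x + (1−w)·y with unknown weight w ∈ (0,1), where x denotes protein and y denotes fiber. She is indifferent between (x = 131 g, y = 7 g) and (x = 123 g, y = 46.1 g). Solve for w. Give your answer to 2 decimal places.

Equating utilities: w·131 + (1−w)·7 = w·123 + (1−w)·46.1.
Rearranging, 8·w − 39.1·(1−w) = 0.
The marginal rate of substitution is 39.1/8, so w = 39.1/(8+39.1) = 0.83.

w = 0.83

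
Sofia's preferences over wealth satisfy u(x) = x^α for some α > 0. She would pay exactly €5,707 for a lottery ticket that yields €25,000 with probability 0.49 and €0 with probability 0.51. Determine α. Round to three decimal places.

α ≈ 0.483

The lottery's expected utility is 0.49·u(25000) + 0.51·u(0) = 0.49·25000^α (since u(0) = 0 for α > 0).
Setting u(5707) equal to that: 5707^α = 0.49·25000^α ⇒ (5707/25000)^α = 0.49.
Taking logs: α·ln(5707/25000) = ln(0.49), so α = -0.713350 / -1.477182 ≈ 0.483.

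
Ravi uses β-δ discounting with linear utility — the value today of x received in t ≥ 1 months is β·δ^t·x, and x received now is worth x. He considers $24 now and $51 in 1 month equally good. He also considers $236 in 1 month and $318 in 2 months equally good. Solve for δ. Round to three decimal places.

The second indifference involves only future payoffs, so β cancels: β·δ^1·236 = β·δ^2·318, giving δ = 236/318 = 0.74214.

δ ≈ 0.742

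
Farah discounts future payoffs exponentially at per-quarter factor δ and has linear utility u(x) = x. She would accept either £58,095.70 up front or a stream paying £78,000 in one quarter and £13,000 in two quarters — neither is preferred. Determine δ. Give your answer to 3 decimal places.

δ ≈ 0.670

The stream is worth 78000δ + 13000δ² today, so 78000δ + 13000δ² = 58095.70.
That is, 13000δ² + 78000δ − 58095.70 = 0, a quadratic in δ.
The positive root is δ = [−78000 + √(78000² + 4·13000·58095.70)] / (2·13000) = (−78000 + 95420.000)/26000 ≈ 0.670.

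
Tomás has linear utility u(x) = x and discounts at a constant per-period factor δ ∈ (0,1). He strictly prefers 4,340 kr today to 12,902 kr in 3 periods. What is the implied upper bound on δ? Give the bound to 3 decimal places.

δ < 0.695

Under u(x) = x this choice says 4340 > δ^3·12902.
Hence δ^3 < 4340/12902 = 0.33638, and x ↦ x^(1/3) is increasing on (0,∞).
δ < 0.33638^(1/3) = 0.695.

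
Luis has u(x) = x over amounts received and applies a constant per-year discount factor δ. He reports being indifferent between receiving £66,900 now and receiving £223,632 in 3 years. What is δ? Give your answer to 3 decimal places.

The payoff in 3 years is discounted by δ^3, so u(66900) = δ^3·u(223632) and δ^3 = u(66900)/u(223632).
With u(x) = x: δ^3 = 66900/223632 = 0.29915.
Taking the cube root: δ = 0.29915^(1/3) ≈ 0.669.

δ ≈ 0.669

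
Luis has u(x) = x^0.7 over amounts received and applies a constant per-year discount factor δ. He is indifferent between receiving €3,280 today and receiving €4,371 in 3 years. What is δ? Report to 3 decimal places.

δ ≈ 0.935

Equating discounted utilities: u(3280) = δ^3·u(4371) ⇒ δ^3 = u(3280)/u(4371).
Since u(x) = x^0.7, δ^3 = (3280/4371)^0.7 = 0.75040^0.7 = 0.81791.
So δ = 0.81791^(1/3) ≈ 0.935.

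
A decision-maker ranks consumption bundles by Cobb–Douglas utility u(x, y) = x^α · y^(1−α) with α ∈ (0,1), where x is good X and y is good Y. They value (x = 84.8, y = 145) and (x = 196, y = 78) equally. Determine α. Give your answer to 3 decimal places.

The Cobb–Douglas utilities coincide, so 84.8^α·145^(1−α) = 196^α·78^(1−α).
Rearrange to (84.8/196)^α = (78/145)^(1−α) and take logs: α·-0.837819 = (1−α)·-0.620025.
Thus α·(-1.457844) = -0.620025, so α = -0.620025/-1.457844 ≈ 0.425.

α ≈ 0.425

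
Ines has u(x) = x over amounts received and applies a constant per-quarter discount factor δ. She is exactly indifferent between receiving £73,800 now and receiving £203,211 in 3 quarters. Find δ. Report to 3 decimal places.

Equating discounted utilities: u(73800) = δ^3·u(203211) ⇒ δ^3 = u(73800)/u(203211).
With u(x) = x: δ^3 = 73800/203211 = 0.36317.
Taking the cube root: δ = 0.36317^(1/3) ≈ 0.713.

δ ≈ 0.713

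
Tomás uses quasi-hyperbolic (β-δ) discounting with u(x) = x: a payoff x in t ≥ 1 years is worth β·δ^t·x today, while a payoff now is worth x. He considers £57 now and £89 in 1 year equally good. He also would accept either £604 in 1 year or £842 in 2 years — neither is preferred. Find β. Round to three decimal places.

β ≈ 0.893

The second indifference involves only future payoffs, so β cancels: β·δ^1·604 = β·δ^2·842, giving δ = 604/842 = 0.71734.
Substituting δ into 57 = β·δ·89: β = 57/(63.843) ≈ 0.893.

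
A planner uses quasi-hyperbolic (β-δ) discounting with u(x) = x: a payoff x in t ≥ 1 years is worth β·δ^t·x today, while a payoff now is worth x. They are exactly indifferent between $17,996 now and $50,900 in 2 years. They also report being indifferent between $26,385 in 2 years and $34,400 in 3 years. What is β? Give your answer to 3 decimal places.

β ≈ 0.601

Both payoffs in the second observation are in the future, so β drops out: δ^2·26385 = δ^3·34400 ⇒ δ = 26385/34400 = 0.76701.
The first indifference: 17996 = β·δ^2·50900, so β = 17996/(δ^2·50900) = 17996/(0.58830·50900) ≈ 0.601.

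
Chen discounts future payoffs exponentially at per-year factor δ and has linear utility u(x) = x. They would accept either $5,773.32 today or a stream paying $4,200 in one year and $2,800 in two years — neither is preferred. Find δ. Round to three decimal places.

The stream is worth 4200δ + 2800δ² today, so 4200δ + 2800δ² = 5773.32.
So 2800δ² + 4200δ − 5773.32 = 0.
The positive root is δ = [−4200 + √(4200² + 4·2800·5773.32)] / (2·2800) = (−4200 + 9072.000)/5600 ≈ 0.870.

δ ≈ 0.870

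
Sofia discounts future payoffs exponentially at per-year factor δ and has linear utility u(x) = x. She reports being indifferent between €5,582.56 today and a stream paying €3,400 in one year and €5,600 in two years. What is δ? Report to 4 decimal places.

δ ≈ 0.7400

Present value of the stream is 3400·δ + 5600·δ². Indifference gives 3400δ + 5600δ² = 5582.56.
So 5600δ² + 3400δ − 5582.56 = 0.
δ = (−3400 + √(3400² + 4·5600·5582.56)) / (2·5600) = (−3400 + √136609344.00) / 11200 ≈ 0.7400.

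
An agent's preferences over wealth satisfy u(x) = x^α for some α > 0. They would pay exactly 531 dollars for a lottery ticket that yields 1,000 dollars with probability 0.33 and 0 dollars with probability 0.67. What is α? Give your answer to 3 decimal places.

α ≈ 1.751

The lottery's expected utility is 0.33·u(1000) + 0.67·u(0) = 0.33·1000^α (since u(0) = 0 for α > 0).
Setting u(531) equal to that: 531^α = 0.33·1000^α ⇒ (531/1000)^α = 0.33.
Take logs: α = ln 0.33 / ln(531/1000) ≈ 1.75146.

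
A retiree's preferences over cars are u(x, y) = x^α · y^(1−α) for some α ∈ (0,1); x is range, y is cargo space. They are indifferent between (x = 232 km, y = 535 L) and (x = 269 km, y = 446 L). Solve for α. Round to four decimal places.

α ≈ 0.5515

Set the two utilities equal: 232^α·535^(1−α) = 269^α·446^(1−α).
Taking logs: α·ln 232 + (1−α)·ln 535 = α·ln 269 + (1−α)·ln 446, i.e. α·-0.1479740 = (1−α)·-0.1819478.
So α/(1−α) = (-0.1819478)/(-0.1479740) = 1.2295930, and α = 1.2295930/2.2295930 ≈ 0.5515.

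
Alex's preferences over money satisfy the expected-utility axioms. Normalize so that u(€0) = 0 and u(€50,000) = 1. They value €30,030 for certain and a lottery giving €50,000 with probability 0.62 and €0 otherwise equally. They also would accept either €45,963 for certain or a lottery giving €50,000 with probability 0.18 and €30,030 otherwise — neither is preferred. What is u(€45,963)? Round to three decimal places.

0.688

The first gamble pins u(€30,030): it must equal 0.62·1 + 0.38·0 = 0.62.
The second indifference gives u(€45,963) = 0.18·u(€50,000) + 0.82·u(€30,030) = 0.18·1.00 + 0.82·0.62 = 0.6884.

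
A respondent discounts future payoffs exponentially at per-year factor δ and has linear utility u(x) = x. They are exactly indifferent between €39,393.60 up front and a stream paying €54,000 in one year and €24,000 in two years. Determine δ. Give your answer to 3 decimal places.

Present value of the stream is 54000·δ + 24000·δ². Indifference gives 54000δ + 24000δ² = 39393.60.
So 24000δ² + 54000δ − 39393.60 = 0.
δ = (−54000 + √(54000² + 4·24000·39393.60)) / (2·24000) = (−54000 + √6697785600.00) / 48000 ≈ 0.580.

δ ≈ 0.580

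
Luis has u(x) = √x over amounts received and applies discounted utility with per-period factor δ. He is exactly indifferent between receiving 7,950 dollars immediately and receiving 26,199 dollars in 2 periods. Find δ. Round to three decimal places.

δ ≈ 0.742

Indifference means u(7950) = δ^2 · u(26199), so δ^2 = u(7950)/u(26199).
Since u(x) = √x, δ^2 = √(7950/26199) = 0.55086.
Taking the square root: δ = 0.55086^(1/2) ≈ 0.742.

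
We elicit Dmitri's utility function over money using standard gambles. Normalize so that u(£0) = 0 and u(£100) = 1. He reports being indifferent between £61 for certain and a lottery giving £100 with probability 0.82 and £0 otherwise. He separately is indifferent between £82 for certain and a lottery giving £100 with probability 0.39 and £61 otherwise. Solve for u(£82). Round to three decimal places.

0.890

First, u(£61) = 0.82·u(£100) + 0.18·u(£0) = 0.82.
Chaining: u(£82) = 0.39·1.00 + 0.61·0.82 = 0.8902.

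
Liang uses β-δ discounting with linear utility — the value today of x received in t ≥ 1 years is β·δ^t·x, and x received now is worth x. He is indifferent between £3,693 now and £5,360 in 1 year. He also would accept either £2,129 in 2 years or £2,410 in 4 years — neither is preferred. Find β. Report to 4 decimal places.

β ≈ 0.7331

From the later pair, β·δ^2·2129 = β·δ^4·2410; dividing through, δ^2 = 2129/2410 = 0.88340, so δ = 0.93989.
Substituting δ into 3693 = β·δ·5360: β = 3693/(5037.837) ≈ 0.7331.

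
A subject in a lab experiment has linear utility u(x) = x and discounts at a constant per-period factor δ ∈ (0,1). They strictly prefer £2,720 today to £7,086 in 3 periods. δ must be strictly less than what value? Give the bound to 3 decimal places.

Comparing present values: 2720 > δ^3·7086.
Hence δ^3 < 2720/7086 = 0.38386, and x ↦ x^(1/3) is increasing on (0,∞).
δ < 0.38386^(1/3) = 0.727.

δ < 0.727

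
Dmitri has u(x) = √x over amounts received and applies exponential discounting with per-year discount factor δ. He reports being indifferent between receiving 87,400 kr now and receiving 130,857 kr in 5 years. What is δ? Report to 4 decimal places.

δ ≈ 0.9604

The payoff in 5 years is discounted by δ^5, so u(87400) = δ^5·u(130857) and δ^5 = u(87400)/u(130857).
Since u(x) = √x, δ^5 = √(87400/130857) = 0.81725.
Taking the 5th root: δ = 0.81725^(1/5) ≈ 0.9604.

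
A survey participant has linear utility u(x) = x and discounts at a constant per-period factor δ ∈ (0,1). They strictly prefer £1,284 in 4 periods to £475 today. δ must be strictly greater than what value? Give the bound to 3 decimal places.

δ > 0.780

The preference means 475 < δ^4·1284.
Hence δ^4 > 475/1284 = 0.36994, and x ↦ x^(1/4) is increasing on (0,∞).
δ > 0.36994^(1/4) = 0.780.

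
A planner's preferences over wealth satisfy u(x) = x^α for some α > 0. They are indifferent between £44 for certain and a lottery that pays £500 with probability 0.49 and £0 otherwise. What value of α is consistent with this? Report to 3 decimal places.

Since u(0) = 0, the lottery's EU is 0.49·500^α.
Indifference: 44^α = 0.49·500^α, so (44/500)^α = 0.49.
Take logs: α = ln 0.49 / ln(44/500) ≈ 0.29351.

α ≈ 0.294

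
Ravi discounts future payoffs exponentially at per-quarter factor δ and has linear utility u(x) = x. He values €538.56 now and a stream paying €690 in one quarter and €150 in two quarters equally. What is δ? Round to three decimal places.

Present value of the stream is 690·δ + 150·δ². Indifference gives 690δ + 150δ² = 538.56.
So 150δ² + 690δ − 538.56 = 0.
δ = (−690 + √(690² + 4·150·538.56)) / (2·150) = (−690 + √799236.00) / 300 ≈ 0.680.

δ ≈ 0.680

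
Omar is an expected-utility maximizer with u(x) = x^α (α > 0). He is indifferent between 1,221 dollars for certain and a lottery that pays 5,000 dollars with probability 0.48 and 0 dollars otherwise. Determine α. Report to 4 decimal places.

EU(lottery) = 0.48·5000^α + 0.52·0 = 0.48·5000^α.
Equating: 1221^α = 0.48·5000^α, i.e. 0.2442^α = 0.48.
α = ln(0.48) / ln(1221/5000) = -0.7339692/-1.4097677 ≈ 0.5206.

α ≈ 0.5206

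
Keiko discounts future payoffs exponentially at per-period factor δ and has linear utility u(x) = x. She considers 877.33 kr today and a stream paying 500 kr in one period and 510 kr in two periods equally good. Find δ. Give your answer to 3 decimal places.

Present value of the stream is 500·δ + 510·δ². Indifference gives 500δ + 510δ² = 877.33.
That is, 510δ² + 500δ − 877.33 = 0, a quadratic in δ.
δ = (−500 + √(500² + 4·510·877.33)) / (2·510) = (−500 + √2039753.20) / 1020 ≈ 0.910.

δ ≈ 0.910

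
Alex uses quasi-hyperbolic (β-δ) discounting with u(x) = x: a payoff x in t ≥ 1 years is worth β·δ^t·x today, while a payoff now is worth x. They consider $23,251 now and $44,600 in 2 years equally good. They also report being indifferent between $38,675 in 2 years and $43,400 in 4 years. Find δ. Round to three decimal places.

δ ≈ 0.944

From the later pair, β·δ^2·38675 = β·δ^4·43400; dividing through, δ^2 = 38675/43400 = 0.89113, so δ = 0.94400.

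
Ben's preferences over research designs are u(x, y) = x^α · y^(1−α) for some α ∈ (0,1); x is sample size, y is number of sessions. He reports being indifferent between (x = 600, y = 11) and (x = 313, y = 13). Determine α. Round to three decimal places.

Set the two utilities equal: 600^α·11^(1−α) = 313^α·13^(1−α).
Rearrange to (600/313)^α = (13/11)^(1−α) and take logs: α·0.650726 = (1−α)·0.167054.
So α/(1−α) = (0.167054)/(0.650726) = 0.256719, and α = 0.256719/1.256719 ≈ 0.204.

α ≈ 0.204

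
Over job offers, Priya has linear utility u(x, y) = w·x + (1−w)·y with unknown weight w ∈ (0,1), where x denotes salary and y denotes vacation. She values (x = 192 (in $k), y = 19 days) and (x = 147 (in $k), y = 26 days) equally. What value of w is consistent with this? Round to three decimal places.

Equating utilities: w·192 + (1−w)·19 = w·147 + (1−w)·26.
Collecting terms: w·45 = (1−w)·7.
Hence w = 7/(45+7) = 7/52 = 0.135.

w = 0.135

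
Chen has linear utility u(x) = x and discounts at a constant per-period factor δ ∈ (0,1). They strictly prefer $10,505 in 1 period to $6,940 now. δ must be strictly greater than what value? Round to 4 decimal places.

δ > 0.6606

Under u(x) = x this choice says 6940 < δ·10505.
Dividing through by 10505 gives δ > 0.66064.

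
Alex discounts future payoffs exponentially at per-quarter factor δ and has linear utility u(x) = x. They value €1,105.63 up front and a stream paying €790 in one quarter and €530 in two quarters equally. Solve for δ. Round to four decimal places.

δ ≈ 0.8800

Equating present values: 1105.63 = 790δ + 530δ².
Rearranged: 530δ² + 790δ − 1105.63 = 0.
δ = (−790 + √(790² + 4·530·1105.63)) / (2·530) = (−790 + √2968035.60) / 1060 ≈ 0.8800.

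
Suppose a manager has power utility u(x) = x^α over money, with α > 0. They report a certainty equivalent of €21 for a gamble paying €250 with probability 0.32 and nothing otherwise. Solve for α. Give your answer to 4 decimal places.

EU(lottery) = 0.32·250^α + 0.68·0 = 0.32·250^α.
Indifference: 21^α = 0.32·250^α, so (21/250)^α = 0.32.
Take logs: α = ln 0.32 / ln(21/250) ≈ 0.460017.

α ≈ 0.4600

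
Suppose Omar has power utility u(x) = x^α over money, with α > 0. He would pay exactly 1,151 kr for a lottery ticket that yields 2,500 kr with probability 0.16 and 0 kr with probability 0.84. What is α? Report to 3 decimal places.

α ≈ 2.363

Since u(0) = 0, the lottery's EU is 0.16·2500^α.
Equating: 1151^α = 0.16·2500^α, i.e. 0.4604^α = 0.16.
Take logs: α = ln 0.16 / ln(1151/2500) ≈ 2.36261.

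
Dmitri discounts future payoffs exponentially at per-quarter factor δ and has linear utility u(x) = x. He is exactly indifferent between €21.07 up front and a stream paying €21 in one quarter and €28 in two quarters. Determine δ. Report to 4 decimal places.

δ ≈ 0.5701

Equating present values: 21.07 = 21δ + 28δ².
Rearranged: 28δ² + 21δ − 21.07 = 0.
The positive root is δ = [−21 + √(21² + 4·28·21.07)] / (2·28) = (−21 + 52.923)/56 ≈ 0.5701.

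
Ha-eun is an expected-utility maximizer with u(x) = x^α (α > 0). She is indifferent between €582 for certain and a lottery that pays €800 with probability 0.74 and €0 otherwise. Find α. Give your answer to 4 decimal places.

α ≈ 0.9465

Since u(0) = 0, the lottery's EU is 0.74·800^α.
Indifference: 582^α = 0.74·800^α, so (582/800)^α = 0.74.
Taking logs: α·ln(582/800) = ln(0.74), so α = -0.3011051 / -0.3181413 ≈ 0.9465.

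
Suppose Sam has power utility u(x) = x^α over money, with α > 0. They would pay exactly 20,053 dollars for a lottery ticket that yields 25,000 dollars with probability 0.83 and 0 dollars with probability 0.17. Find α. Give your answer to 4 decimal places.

EU(lottery) = 0.83·25000^α + 0.17·0 = 0.83·25000^α.
Setting u(20053) equal to that: 20053^α = 0.83·25000^α ⇒ (20053/25000)^α = 0.83.
Taking logs: α·ln(20053/25000) = ln(0.83), so α = -0.1863296 / -0.2204971 ≈ 0.8450.

α ≈ 0.8450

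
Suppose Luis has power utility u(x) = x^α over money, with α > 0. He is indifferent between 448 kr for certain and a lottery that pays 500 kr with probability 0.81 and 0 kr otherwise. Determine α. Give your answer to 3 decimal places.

Since u(0) = 0, the lottery's EU is 0.81·500^α.
Indifference: 448^α = 0.81·500^α, so (448/500)^α = 0.81.
Taking logs: α·ln(448/500) = ln(0.81), so α = -0.210721 / -0.109815 ≈ 1.919.

α ≈ 1.919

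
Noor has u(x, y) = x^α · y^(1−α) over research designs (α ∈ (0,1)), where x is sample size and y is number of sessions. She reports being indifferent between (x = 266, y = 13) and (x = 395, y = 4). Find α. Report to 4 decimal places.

The Cobb–Douglas utilities coincide, so 266^α·13^(1−α) = 395^α·4^(1−α).
Taking logs: α·ln 266 + (1−α)·ln 13 = α·ln 395 + (1−α)·ln 4, i.e. α·-0.3953895 = (1−α)·-1.1786550.
With A = -0.3953895 and B = -1.1786550: α·A = (1−α)·B, so α = B/(A+B) = -1.1786550/-1.5740445 ≈ 0.7488.

α ≈ 0.7488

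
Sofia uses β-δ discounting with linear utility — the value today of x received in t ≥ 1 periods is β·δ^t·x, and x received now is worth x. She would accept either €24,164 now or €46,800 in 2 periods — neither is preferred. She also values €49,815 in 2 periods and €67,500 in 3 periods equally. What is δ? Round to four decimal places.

The second indifference involves only future payoffs, so β cancels: β·δ^2·49815 = β·δ^3·67500, giving δ = 49815/67500 = 0.73800.

δ ≈ 0.7380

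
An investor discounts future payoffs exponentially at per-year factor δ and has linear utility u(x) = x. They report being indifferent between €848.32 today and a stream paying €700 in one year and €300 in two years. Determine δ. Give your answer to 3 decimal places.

Equating present values: 848.32 = 700δ + 300δ².
So 300δ² + 700δ − 848.32 = 0.
δ = (−700 + √(700² + 4·300·848.32)) / (2·300) = (−700 + √1507984.00) / 600 ≈ 0.880.

δ ≈ 0.880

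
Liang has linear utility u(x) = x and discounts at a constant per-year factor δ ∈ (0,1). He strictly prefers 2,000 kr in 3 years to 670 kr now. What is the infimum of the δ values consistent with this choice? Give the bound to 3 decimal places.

The preference means 670 < δ^3·2000.
So δ^3 > 670/2000 = 0.33500; taking the cube root of both positive sides preserves the inequality.
δ > 0.33500^(1/3) = 0.695.

δ > 0.695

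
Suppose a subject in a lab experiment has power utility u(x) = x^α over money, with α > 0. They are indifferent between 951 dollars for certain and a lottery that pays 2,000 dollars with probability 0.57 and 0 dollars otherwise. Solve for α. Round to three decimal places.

α ≈ 0.756

Since u(0) = 0, the lottery's EU is 0.57·2000^α.
Equating: 951^α = 0.57·2000^α, i.e. 0.4755^α = 0.57.
Take logs: α = ln 0.57 / ln(951/2000) ≈ 0.75616.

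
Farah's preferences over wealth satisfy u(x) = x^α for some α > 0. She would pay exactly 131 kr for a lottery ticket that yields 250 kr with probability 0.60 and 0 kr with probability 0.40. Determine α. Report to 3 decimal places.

α ≈ 0.790

EU(lottery) = 0.60·250^α + 0.40·0 = 0.60·250^α.
Equating: 131^α = 0.60·250^α, i.e. 0.5240^α = 0.60.
Taking logs: α·ln(131/250) = ln(0.60), so α = -0.510826 / -0.646264 ≈ 0.790.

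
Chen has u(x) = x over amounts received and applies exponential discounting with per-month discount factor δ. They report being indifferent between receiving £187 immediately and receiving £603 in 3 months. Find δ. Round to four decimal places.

δ ≈ 0.6769

Equating discounted utilities: u(187) = δ^3·u(603) ⇒ δ^3 = u(187)/u(603).
With u(x) = x: δ^3 = 187/603 = 0.31012.
Taking the cube root: δ = 0.31012^(1/3) ≈ 0.6769.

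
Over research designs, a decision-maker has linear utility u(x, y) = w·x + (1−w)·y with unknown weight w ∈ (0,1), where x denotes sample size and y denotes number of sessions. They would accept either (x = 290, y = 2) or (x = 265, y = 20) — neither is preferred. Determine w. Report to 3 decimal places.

Indifference: w·290 + (1−w)·2 = w·265 + (1−w)·20.
Collecting terms: w·25 = (1−w)·18.
So w/(1−w) = 18/25 = 0.7200, giving w = 18/(25+18) = 0.419.

w = 0.419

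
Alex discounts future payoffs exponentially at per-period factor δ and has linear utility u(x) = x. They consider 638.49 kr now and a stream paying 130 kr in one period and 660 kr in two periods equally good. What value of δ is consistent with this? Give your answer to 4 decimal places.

δ ≈ 0.8900

Present value of the stream is 130·δ + 660·δ². Indifference gives 130δ + 660δ² = 638.49.
Rearranged: 660δ² + 130δ − 638.49 = 0.
The positive root is δ = [−130 + √(130² + 4·660·638.49)] / (2·660) = (−130 + 1304.804)/1320 ≈ 0.8900.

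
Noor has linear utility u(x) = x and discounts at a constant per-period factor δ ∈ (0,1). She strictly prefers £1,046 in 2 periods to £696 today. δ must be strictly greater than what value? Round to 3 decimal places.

Comparing present values: 696 < δ^2·1046.
Dividing by 1046: δ^2 > 0.66539. Both sides are positive, so the square root keeps the direction.
δ > (696/1046)^(1/2) ≈ 0.816.

δ > 0.816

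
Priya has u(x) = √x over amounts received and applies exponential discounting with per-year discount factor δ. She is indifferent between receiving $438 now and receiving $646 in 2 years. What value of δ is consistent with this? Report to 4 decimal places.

δ ≈ 0.9074

Indifference means u(438) = δ^2 · u(646), so δ^2 = u(438)/u(646).
With u(x) = √x: δ^2 = √438/√646 = √(438/646) = 0.82342.
Hence δ = (0.82342)^(1/2) = 0.907424.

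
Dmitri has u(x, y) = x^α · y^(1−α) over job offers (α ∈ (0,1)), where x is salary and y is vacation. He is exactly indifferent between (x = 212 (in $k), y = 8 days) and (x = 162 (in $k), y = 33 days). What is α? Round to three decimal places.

The Cobb–Douglas utilities coincide, so 212^α·8^(1−α) = 162^α·33^(1−α).
Rearrange to (212/162)^α = (33/8)^(1−α) and take logs: α·0.268990 = (1−α)·1.417066.
So α/(1−α) = (1.417066)/(0.268990) = 5.268099, and α = 5.268099/6.268099 ≈ 0.840.

α ≈ 0.840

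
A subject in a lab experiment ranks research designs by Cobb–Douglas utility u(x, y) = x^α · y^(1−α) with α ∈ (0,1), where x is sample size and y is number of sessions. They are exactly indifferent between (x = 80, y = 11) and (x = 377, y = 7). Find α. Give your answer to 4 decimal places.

α ≈ 0.2257

Indifference: 80^α · 11^(1−α) = 377^α · 7^(1−α).
Rearrange to (80/377)^α = (7/11)^(1−α) and take logs: α·-1.5502186 = (1−α)·-0.4519851.
With A = -1.5502186 and B = -0.4519851: α·A = (1−α)·B, so α = B/(A+B) = -0.4519851/-2.0022037 ≈ 0.2257.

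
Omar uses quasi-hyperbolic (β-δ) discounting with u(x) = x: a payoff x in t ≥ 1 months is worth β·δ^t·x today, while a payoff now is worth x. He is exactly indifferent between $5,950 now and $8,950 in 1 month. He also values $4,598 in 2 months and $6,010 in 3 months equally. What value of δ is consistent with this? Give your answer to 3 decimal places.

From the later pair, β·δ^2·4598 = β·δ^3·6010; dividing through, δ = 4598/6010 = 0.76506.

δ ≈ 0.765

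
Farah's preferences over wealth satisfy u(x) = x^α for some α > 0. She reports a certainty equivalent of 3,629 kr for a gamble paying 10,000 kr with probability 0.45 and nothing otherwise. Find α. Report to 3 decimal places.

α ≈ 0.788

The lottery's expected utility is 0.45·u(10000) + 0.55·u(0) = 0.45·10000^α (since u(0) = 0 for α > 0).
Indifference: 3629^α = 0.45·10000^α, so (3629/10000)^α = 0.45.
α = ln(0.45) / ln(3629/10000) = -0.798508/-1.013628 ≈ 0.788.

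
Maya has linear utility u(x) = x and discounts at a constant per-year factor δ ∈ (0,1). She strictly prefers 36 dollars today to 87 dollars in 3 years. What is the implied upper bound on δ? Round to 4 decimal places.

δ < 0.7452

The preference means 36 > δ^3·87.
Hence δ^3 < 36/87 = 0.41379, and x ↦ x^(1/3) is increasing on (0,∞).
δ < 0.41379^(1/3) = 0.7452.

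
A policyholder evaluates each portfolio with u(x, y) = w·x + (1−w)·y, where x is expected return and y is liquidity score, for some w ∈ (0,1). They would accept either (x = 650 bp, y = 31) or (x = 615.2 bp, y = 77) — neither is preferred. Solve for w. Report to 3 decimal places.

w = 0.569

u(650,31) = u(615.2,77) means w·650 + (1−w)·31 = w·615.2 + (1−w)·77.
Collecting terms: w·34.8 = (1−w)·46.
So w/(1−w) = 46/34.8 = 1.3218, giving w = 46/(34.8+46) = 0.569.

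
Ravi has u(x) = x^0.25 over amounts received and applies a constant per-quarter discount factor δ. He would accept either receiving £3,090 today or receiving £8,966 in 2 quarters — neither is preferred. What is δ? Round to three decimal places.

Indifference means u(3090) = δ^2 · u(8966), so δ^2 = u(3090)/u(8966).
With u(x) = x^0.25: δ^2 = 3090^0.25/8966^0.25 = (3090/8966)^0.25 = 0.76620.
Hence δ = (0.76620)^(1/2) = 0.87533.

δ ≈ 0.875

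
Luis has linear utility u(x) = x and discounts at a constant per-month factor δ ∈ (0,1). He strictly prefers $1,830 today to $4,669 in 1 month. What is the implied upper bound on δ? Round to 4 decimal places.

The preference means 1830 > δ·4669.
So δ < 1830/4669 = 0.39195.

δ < 0.3919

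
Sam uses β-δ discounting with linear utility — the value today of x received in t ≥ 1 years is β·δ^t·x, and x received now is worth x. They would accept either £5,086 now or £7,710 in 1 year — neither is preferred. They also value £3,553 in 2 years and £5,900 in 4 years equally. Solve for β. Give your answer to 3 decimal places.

The second indifference involves only future payoffs, so β cancels: β·δ^2·3553 = β·δ^4·5900, giving δ^2 = 3553/5900 = 0.60220, so δ = 0.77602.
Substituting δ into 5086 = β·δ·7710: β = 5086/(5983.096) ≈ 0.850.

β ≈ 0.850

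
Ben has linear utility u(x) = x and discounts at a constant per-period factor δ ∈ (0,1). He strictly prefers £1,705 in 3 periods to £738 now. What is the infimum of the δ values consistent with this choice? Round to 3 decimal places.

δ > 0.756

The preference means 738 < δ^3·1705.
So δ^3 > 738/1705 = 0.43284; taking the cube root of both positive sides preserves the inequality.
δ > (738/1705)^(1/3) ≈ 0.756.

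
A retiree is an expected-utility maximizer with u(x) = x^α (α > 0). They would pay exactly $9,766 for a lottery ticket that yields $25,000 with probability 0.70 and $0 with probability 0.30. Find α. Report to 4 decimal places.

α ≈ 0.3795

Since u(0) = 0, the lottery's EU is 0.70·25000^α.
Setting u(9766) equal to that: 9766^α = 0.70·25000^α ⇒ (9766/25000)^α = 0.70.
Take logs: α = ln 0.70 / ln(9766/25000) ≈ 0.379454.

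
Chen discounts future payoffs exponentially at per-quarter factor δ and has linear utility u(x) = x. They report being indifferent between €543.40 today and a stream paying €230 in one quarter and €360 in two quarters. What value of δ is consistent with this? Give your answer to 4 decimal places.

δ ≈ 0.9500

The stream is worth 230δ + 360δ² today, so 230δ + 360δ² = 543.40.
So 360δ² + 230δ − 543.40 = 0.
δ = (−230 + √(230² + 4·360·543.40)) / (2·360) = (−230 + √835396.00) / 720 ≈ 0.9500.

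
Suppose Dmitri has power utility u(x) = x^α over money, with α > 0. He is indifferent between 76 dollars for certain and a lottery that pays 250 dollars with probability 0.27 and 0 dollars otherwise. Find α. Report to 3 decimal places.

α ≈ 1.100

The lottery's expected utility is 0.27·u(250) + 0.73·u(0) = 0.27·250^α (since u(0) = 0 for α > 0).
Equating: 76^α = 0.27·250^α, i.e. 0.3040^α = 0.27.
Taking logs: α·ln(76/250) = ln(0.27), so α = -1.309333 / -1.190728 ≈ 1.100.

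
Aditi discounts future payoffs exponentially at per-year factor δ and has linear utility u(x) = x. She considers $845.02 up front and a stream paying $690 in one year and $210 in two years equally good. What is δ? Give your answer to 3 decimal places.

δ ≈ 0.950

Present value of the stream is 690·δ + 210·δ². Indifference gives 690δ + 210δ² = 845.02.
Rearranged: 210δ² + 690δ − 845.02 = 0.
The positive root is δ = [−690 + √(690² + 4·210·845.02)] / (2·210) = (−690 + 1088.998)/420 ≈ 0.950.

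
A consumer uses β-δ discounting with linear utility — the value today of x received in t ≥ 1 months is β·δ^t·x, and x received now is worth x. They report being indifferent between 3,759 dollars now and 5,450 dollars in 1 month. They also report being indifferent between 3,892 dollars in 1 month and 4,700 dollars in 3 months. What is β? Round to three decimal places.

β ≈ 0.758

From the later pair, β·δ^1·3892 = β·δ^3·4700; dividing through, δ^2 = 3892/4700 = 0.82809, so δ = 0.90999.
The first indifference: 3759 = β·δ·5450, so β = 3759/(δ·5450) = 3759/(0.90999·5450) ≈ 0.758.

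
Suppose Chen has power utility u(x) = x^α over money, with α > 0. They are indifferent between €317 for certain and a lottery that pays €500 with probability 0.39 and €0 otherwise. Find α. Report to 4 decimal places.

α ≈ 2.0663

EU(lottery) = 0.39·500^α + 0.61·0 = 0.39·500^α.
Setting u(317) equal to that: 317^α = 0.39·500^α ⇒ (317/500)^α = 0.39.
Taking logs: α·ln(317/500) = ln(0.39), so α = -0.9416085 / -0.4557063 ≈ 2.0663.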